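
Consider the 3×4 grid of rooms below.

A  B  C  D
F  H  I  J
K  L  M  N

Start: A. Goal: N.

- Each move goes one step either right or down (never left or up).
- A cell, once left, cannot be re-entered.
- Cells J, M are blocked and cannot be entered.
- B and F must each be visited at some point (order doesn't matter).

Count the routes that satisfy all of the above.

0

A right/down-only route from A to N makes exactly 2 down-moves and 3 right-moves in some order.
With no other constraints that would be C(5,2) = 10 routes.
F is below but to the left of B: going B → F would need a leftward move and F → B an upward move, so no right/down-only route can visit both required cells.
No route satisfies every constraint, so the count is 0.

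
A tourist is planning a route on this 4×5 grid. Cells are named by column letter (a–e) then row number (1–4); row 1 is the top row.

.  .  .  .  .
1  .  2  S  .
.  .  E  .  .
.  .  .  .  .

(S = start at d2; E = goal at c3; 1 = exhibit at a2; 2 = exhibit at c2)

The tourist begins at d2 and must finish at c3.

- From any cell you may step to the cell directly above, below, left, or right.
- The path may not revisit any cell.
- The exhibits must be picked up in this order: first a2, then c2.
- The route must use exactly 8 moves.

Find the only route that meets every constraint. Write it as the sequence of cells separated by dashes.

d2 - d1 - c1 - b1 - a1 - a2 - b2 - c2 - c3

The waypoints must appear in the order a2, c2, with no cell reused.
Route from d2: up to d1, 3× left (reaching a1), down to a2, 2× right (reaching c2), down to c3 — 8 moves in all.
Check: order respected (1 at step 5, 2 at step 7); 8 moves as required.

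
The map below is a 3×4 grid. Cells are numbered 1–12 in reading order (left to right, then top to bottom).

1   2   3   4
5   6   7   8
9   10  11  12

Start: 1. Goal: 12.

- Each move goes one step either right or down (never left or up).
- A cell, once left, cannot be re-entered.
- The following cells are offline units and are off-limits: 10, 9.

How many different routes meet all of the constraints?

A right/down-only route from 1 to 12 makes exactly 2 down-moves and 3 right-moves in some order.
With no other constraints that would be C(5,2) = 10 routes.
Subtract routes through each blocked cell (inclusion–exclusion for overlaps): − through 9: 1 − through 10: 3 + through 9&10: 1 → 7.
That gives 7 routes.

7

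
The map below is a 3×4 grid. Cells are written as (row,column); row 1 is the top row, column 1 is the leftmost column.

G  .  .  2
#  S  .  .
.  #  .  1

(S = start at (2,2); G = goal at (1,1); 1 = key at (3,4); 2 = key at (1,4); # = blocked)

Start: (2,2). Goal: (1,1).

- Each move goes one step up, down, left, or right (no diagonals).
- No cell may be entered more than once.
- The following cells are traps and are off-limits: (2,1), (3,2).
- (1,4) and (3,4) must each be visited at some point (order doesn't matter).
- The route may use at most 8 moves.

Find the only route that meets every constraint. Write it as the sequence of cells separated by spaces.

(2,2) (2,3) (3,3) (3,4) (2,4) (1,4) (1,3) (1,2) (1,1)

Any route must reach (1,4) and (3,4) and still end at (1,1) within 8 moves, so the order of the required stops is forced.
Route from (2,2): right to (2,3), down to (3,3), right to (3,4), 2× up (reaching (1,4)), 3× left (reaching (1,1)) — 8 moves in all.
Check: all required cells visited; 8 ≤ 8 moves.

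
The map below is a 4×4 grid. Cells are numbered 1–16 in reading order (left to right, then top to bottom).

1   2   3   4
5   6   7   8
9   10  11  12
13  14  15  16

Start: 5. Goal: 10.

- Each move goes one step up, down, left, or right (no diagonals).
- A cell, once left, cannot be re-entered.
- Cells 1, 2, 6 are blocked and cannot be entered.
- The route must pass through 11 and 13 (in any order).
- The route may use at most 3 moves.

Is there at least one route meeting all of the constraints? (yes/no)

Even ignoring the no-revisit rule, getting from 5 to 10, taking the cheapest ordering 5 → 13 → 11 → 10 needs at least 2 + 3 + 1 = 6 moves (Manhattan distance per leg), which exceeds the 3-move limit.

no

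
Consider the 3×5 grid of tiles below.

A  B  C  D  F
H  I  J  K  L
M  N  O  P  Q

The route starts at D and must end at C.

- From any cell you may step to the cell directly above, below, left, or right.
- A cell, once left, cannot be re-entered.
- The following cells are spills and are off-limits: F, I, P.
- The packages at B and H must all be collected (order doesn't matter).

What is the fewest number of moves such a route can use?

Any route passes through B and H in some order between D and C. Summing Manhattan distances along each leg and taking the cheapest ordering (D → H → B → C) gives a lower bound of 4 + 2 + 1 = 7 moves.
The shortest route satisfying every rule uses 9 moves: D → K → J → O → N → M → H → A → B → C.
The bound of 7 isn't tight here; checking systematically, no route of length 7 through 8 satisfies every constraint, so 9 is the minimum.

9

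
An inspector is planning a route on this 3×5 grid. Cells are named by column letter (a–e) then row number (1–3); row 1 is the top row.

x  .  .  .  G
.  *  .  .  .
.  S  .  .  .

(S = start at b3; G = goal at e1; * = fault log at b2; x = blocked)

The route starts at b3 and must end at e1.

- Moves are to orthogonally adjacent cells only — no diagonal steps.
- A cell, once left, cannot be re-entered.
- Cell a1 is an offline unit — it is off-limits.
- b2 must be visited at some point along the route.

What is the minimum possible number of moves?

Any route passes through b2 somewhere between b3 and e1. Summing Manhattan distances along the two legs (b3 → b2 → e1) gives a lower bound of 1 + 4 = 5 moves.
A route of 5 moves achieves this: b3 → b2 → b1 → c1 → d1 → e1.
Since 5 matches the lower bound, it is optimal.

5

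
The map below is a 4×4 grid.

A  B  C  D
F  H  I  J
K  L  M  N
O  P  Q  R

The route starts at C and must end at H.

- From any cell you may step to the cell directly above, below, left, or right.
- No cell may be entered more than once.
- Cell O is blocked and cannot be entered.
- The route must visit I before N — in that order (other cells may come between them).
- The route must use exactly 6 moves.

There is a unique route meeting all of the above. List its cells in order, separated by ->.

C -> I -> J -> N -> M -> L -> H

The waypoints must appear in the order I, N, with no cell reused.
Route from C: down 1 to I, right 1 to J, down 1 to N, left 2 to L, up 1 to H — 6 moves in all.
Check: order respected (I at step 1, N at step 3); 6 moves as required.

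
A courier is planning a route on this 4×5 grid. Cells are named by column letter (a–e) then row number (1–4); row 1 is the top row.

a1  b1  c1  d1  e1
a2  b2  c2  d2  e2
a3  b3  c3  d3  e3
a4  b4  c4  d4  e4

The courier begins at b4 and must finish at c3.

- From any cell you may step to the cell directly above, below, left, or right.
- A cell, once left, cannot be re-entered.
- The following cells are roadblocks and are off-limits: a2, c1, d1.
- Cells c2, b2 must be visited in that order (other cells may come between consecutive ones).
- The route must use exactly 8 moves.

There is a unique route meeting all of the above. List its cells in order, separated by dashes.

The waypoints must appear in the order c2, b2, with no cell reused.
Route from b4: 2× right (reaching d4), 2× up (reaching d2), 2× left (reaching b2), down to b3, right to c3 — 8 moves in all.
Check: order respected (c2 at step 5, b2 at step 6); 8 moves as required.

b4 - c4 - d4 - d3 - d2 - c2 - b2 - b3 - c3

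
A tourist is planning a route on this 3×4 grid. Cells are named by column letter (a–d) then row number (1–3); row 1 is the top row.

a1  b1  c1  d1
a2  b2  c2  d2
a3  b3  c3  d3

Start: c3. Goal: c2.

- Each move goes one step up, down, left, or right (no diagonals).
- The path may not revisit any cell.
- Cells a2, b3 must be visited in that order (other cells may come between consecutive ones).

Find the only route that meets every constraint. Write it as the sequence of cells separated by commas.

c3, d3, d2, d1, c1, b1, a1, a2, a3, b3, b2, c2

The waypoints must appear in the order a2, b3, with no cell reused.
Route from c3: right to d3, 2× up (reaching d1), 3× left (reaching a1), 2× down (reaching a3), right to b3, up to b2, right to c2 — 11 moves in all.
Check: order respected (a2 at step 7, b3 at step 9).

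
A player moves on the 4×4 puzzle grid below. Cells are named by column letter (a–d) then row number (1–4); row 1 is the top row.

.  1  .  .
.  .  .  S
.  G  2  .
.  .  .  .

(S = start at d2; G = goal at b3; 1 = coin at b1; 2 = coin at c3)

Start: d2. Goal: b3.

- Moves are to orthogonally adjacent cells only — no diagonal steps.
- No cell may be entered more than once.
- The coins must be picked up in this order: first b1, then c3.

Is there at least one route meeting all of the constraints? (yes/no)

One route that works: d2 → d1 → c1 → b1 → b2 → c2 → c3 → b3.

yes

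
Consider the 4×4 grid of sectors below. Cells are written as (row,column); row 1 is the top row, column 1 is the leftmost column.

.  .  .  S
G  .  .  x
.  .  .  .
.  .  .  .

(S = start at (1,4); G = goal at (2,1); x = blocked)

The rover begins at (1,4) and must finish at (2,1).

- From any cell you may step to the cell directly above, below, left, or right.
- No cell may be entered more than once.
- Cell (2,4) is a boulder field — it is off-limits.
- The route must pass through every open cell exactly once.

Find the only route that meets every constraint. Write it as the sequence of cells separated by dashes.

Need to visit all 15 open cells exactly once, starting at (1,4) and ending at (2,1).
Route from (1,4): left to (1,3), 2× down (reaching (3,3)), right to (3,4), down to (4,4), 3× left (reaching (4,1)), up to (3,1), right to (3,2), 2× up (reaching (1,2)), left to (1,1), down to (2,1) — 14 moves in all.
Check: all 15 open cells covered.

(1,4) - (1,3) - (2,3) - (3,3) - (3,4) - (4,4) - (4,3) - (4,2) - (4,1) - (3,1) - (3,2) - (2,2) - (1,2) - (1,1) - (2,1)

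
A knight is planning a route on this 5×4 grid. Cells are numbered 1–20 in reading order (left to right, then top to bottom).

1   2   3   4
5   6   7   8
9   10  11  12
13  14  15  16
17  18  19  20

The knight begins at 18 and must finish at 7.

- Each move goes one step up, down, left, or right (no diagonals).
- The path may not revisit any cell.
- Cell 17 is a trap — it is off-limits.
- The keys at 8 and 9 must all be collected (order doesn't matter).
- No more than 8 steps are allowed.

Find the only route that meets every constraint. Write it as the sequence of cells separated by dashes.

18 - 14 - 13 - 9 - 10 - 11 - 12 - 8 - 7

The budget equals the shortest possible length, so every move has to be on a shortest route through the required cells.
Route from 18: up 1 to 14, left 1 to 13, up 1 to 9, right 3 to 12, up 1 to 8, left 1 to 7 — 8 moves in all.
Check: all required cells visited; 8 ≤ 8 moves.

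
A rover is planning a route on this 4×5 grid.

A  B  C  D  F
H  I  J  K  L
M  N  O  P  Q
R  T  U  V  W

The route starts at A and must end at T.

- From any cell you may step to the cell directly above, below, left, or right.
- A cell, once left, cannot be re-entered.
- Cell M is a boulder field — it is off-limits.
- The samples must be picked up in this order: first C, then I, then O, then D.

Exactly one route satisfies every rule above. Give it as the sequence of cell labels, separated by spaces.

A B C J I N O P K D F L Q W V U T

The waypoints must appear in the order C, I, O, D, with no cell reused.
Route from A: 2× right (reaching C), down to J, left to I, down to N, 2× right (reaching P), 2× up (reaching D), right to F, 3× down (reaching W), 3× left (reaching T) — 16 moves in all.
Check: order respected (C at step 2, I at step 4, O at step 6, D at step 9).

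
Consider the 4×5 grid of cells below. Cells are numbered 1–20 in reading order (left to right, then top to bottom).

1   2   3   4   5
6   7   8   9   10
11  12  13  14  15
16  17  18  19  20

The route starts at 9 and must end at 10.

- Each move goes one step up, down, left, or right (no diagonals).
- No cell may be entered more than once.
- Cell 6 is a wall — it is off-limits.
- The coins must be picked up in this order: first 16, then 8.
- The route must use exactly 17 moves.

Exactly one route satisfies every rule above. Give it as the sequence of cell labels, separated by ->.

9 -> 14 -> 15 -> 20 -> 19 -> 18 -> 17 -> 16 -> 11 -> 12 -> 13 -> 8 -> 7 -> 2 -> 3 -> 4 -> 5 -> 10

The waypoints must appear in the order 16, 8, with no cell reused.
Route from 9: down to 14, right to 15, down to 20, 4× left (reaching 16), up to 11, 2× right (reaching 13), up to 8, left to 7, up to 2, 3× right (reaching 5), down to 10 — 17 moves in all.
Check: order respected (16 at step 7, 8 at step 11); 17 moves as required.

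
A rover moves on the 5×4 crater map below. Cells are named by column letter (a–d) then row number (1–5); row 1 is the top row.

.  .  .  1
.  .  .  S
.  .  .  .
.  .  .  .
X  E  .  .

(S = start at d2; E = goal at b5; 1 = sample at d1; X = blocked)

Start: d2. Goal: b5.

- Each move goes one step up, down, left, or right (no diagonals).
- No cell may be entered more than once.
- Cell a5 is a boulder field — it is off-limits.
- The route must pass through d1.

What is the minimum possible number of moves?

7

Any route passes through d1 somewhere between d2 and b5. Summing Manhattan distances along the two legs (d2 → d1 → b5) gives a lower bound of 1 + 6 = 7 moves.
A route of 7 moves achieves this: d2 → d1 → c1 → c2 → c3 → c4 → c5 → b5.
Since 7 matches the lower bound, it is optimal.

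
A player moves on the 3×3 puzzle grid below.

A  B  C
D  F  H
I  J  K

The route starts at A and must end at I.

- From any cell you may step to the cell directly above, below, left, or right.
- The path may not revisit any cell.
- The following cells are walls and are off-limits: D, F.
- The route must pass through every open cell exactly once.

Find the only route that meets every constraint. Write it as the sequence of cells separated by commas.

Need to visit all 7 open cells exactly once, starting at A and ending at I.
Route from A: right 2 to C, down 2 to K, left 2 to I — 6 moves in all.
Check: all 7 open cells covered.

A, B, C, H, K, J, I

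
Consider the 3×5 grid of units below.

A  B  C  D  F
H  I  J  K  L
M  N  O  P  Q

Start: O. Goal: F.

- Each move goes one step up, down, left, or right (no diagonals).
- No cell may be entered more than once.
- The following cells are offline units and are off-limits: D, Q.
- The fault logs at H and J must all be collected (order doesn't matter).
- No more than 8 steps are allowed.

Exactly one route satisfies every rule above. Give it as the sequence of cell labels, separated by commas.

The 8-move cap with required stops at H, J leaves no slack for detours.
Route from O: 2× left (reaching M), up to H, 4× right (reaching L), up to F — 8 moves in all.
Check: all required cells visited; 8 ≤ 8 moves.

O, N, M, H, I, J, K, L, F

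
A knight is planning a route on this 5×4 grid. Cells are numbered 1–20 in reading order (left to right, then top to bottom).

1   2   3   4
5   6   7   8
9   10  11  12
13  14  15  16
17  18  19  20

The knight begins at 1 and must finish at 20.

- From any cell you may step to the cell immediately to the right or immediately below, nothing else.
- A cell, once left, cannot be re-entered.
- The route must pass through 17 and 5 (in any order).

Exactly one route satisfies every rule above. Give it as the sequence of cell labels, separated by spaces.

Moves only go right or down, so the column and row indices never decrease.
Route from 1: down 4 to 17, right 3 to 20 — 7 moves in all.
Check: all required cells visited.

1 5 9 13 17 18 19 20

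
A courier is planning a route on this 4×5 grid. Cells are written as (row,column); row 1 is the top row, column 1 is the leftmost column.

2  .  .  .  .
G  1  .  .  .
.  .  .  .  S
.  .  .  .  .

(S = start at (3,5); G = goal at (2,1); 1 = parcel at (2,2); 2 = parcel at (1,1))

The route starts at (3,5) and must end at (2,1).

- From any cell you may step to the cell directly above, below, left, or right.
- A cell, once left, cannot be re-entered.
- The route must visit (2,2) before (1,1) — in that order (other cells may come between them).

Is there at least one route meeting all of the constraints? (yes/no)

One route that works: (3,5) → (2,5) → (2,4) → (2,3) → (2,2) → (1,2) → (1,1) → (2,1).

yes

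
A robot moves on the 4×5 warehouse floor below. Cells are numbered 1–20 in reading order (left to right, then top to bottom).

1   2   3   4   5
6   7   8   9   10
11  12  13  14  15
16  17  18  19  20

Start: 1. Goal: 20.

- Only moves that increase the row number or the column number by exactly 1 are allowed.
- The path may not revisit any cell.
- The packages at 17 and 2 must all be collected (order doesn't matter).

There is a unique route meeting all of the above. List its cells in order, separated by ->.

1 -> 2 -> 7 -> 12 -> 17 -> 18 -> 19 -> 20

Moves only go right or down, so the column and row indices never decrease.
Route from 1: right 1 to 2, down 3 to 17, right 3 to 20 — 7 moves in all.
Check: all required cells visited.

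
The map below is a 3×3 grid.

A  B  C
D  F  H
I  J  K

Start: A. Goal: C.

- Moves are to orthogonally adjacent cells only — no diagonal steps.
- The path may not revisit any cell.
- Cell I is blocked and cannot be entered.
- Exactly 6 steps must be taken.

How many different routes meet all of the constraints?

2

Need simple routes of exactly 6 moves from A to C (Manhattan distance 2, so 2 moves are spent on a detour and 2 undoing it).
Enumerating: A D F J K H C | A B F J K H C.
That gives 2 routes.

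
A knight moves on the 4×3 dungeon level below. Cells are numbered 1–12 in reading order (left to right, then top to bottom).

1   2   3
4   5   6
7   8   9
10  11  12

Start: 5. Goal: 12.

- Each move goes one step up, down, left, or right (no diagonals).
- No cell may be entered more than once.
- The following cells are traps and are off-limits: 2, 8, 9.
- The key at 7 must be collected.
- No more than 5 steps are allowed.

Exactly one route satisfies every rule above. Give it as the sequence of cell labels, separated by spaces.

The budget equals the shortest possible length, so every move has to be on a shortest route through the required cells.
Route from 5: left 1 to 4, down 2 to 10, right 2 to 12 — 5 moves in all.
Check: all required cells visited; 5 ≤ 5 moves.

5 4 7 10 11 12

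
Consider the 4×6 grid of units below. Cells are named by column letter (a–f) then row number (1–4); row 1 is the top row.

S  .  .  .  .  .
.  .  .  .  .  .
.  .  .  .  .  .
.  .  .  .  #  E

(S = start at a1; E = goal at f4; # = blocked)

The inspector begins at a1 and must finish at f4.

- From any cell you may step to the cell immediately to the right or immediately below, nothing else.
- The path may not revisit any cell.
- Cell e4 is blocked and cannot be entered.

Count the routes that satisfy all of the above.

21

A right/down-only route from a1 to f4 makes exactly 3 down-moves and 5 right-moves in some order.
With no other constraints that would be C(8,3) = 56 routes.
Subtract routes through each blocked cell (inclusion–exclusion for overlaps): − through e4: 35 → 21.
That gives 21 routes.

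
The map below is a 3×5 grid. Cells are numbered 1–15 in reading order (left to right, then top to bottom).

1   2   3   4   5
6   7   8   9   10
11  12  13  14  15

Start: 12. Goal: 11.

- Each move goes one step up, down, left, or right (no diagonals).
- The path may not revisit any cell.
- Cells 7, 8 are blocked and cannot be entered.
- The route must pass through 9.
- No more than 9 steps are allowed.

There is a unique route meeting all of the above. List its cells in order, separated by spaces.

12 13 14 9 4 3 2 1 6 11

Any route must reach 9 and still end at 11 within 9 moves, so the order of the required stops is forced.
Route from 12: right 2 to 14, up 2 to 4, left 3 to 1, down 2 to 11 — 9 moves in all.
Check: all required cells visited; 9 ≤ 9 moves.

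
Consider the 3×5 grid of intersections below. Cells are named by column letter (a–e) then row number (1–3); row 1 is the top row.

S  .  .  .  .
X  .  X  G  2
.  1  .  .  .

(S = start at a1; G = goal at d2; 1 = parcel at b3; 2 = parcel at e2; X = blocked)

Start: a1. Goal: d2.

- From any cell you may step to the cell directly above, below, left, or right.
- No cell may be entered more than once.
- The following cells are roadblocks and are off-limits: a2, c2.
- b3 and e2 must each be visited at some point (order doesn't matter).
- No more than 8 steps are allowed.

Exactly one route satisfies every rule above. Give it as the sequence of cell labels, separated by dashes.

a1 - b1 - b2 - b3 - c3 - d3 - e3 - e2 - d2

The 8-move cap with required stops at b3, e2 leaves no slack for detours.
Route from a1: right to b1, 2× down (reaching b3), 3× right (reaching e3), up to e2, left to d2 — 8 moves in all.
Check: all required cells visited; 8 ≤ 8 moves.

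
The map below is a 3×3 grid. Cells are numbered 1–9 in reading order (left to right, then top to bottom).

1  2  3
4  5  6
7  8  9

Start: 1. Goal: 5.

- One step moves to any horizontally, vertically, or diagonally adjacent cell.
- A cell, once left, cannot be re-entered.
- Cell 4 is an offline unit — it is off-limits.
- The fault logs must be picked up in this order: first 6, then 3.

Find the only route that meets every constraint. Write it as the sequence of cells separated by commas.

The waypoints must appear in the order 6, 3, with no cell reused.
Route from 1: right to 2, down-right to 6, up to 3, down-left to 5 — 4 moves in all.
Check: order respected (6 at step 2, 3 at step 3).

1, 2, 6, 3, 5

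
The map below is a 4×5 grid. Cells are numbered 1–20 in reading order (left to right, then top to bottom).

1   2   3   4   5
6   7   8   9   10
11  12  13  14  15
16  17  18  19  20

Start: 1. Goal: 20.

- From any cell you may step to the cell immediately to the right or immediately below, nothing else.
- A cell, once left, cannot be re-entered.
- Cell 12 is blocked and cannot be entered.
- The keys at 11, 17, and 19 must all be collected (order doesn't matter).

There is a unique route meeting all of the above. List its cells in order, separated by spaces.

1 6 11 16 17 18 19 20

Moves only go right or down, so the column and row indices never decrease.
Route from 1: 3× down (reaching 16), 4× right (reaching 20) — 7 moves in all.
Check: all required cells visited.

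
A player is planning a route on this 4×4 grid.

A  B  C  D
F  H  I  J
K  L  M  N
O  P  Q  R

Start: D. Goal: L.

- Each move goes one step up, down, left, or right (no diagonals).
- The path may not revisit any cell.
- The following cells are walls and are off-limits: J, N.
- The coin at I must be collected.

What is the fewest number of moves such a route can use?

Any route passes through I somewhere between D and L. Summing Manhattan distances along the two legs (D → I → L) gives a lower bound of 2 + 2 = 4 moves.
A route of 4 moves achieves this: D → C → I → M → L.
Since 4 matches the lower bound, it is optimal.

4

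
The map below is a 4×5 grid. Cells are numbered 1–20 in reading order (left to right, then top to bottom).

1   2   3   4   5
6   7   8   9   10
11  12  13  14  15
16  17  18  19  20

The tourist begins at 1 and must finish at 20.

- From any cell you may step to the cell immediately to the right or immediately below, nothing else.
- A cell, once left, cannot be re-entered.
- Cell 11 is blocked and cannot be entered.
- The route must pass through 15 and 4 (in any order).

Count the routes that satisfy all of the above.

A right/down-only route from 1 to 20 makes exactly 3 down-moves and 4 right-moves in some order.
With no other constraints that would be C(7,3) = 35 routes.
A monotone route can only reach the required cells in the order 4, 15, so split there and multiply the segment counts (each segment already excludes blocked cells): 1→4: 1; 4→15: 3; 15→20: 1; product = 3.
That gives 3 routes.

3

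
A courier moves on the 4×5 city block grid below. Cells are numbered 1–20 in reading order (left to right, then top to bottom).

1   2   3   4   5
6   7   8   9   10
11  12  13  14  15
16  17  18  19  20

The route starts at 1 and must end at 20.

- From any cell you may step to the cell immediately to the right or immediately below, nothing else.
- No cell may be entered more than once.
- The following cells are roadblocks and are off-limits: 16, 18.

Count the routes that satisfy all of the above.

A right/down-only route from 1 to 20 makes exactly 3 down-moves and 4 right-moves in some order.
With no other constraints that would be C(7,3) = 35 routes.
Subtract routes through each blocked cell (inclusion–exclusion for overlaps): − through 16: 1 − through 18: 10 + through 16&18: 1 → 25.
That gives 25 routes.

25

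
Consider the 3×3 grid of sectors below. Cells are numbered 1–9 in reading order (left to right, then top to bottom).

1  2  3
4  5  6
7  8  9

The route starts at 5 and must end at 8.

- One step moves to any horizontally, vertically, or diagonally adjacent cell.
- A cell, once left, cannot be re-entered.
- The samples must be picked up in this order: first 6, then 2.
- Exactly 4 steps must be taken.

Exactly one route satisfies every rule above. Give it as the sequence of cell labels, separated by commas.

The waypoints must appear in the order 6, 2, with no cell reused.
Route from 5: right to 6, up-left to 2, down-left to 4, down-right to 8 — 4 moves in all.
Check: order respected (6 at step 1, 2 at step 2); 4 moves as required.

5, 6, 2, 4, 8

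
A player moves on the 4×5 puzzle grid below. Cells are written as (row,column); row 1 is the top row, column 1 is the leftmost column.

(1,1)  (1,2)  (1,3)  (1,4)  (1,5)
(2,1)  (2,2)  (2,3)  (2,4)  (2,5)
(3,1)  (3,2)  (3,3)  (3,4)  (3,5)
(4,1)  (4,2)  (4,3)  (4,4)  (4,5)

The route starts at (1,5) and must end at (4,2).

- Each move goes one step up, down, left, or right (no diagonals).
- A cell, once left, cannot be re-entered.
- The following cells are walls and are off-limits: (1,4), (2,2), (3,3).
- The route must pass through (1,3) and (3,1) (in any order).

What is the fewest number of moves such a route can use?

10

Any route passes through (1,3) and (3,1) in some order between (1,5) and (4,2). Summing Manhattan distances along each leg and taking the cheapest ordering ((1,5) → (1,3) → (3,1) → (4,2)) gives a lower bound of 2 + 4 + 2 = 8 moves.
That bound ignores the blocked cells. Measuring each leg by the fewest moves that actually steer around them ((1,5)→(1,3): 4; (1,3)→(3,1): 4; (3,1)→(4,2): 2) raises the lower bound to 10.
A route of 10 moves exists: (1,5) → (2,5) → (2,4) → (2,3) → (1,3) → (1,2) → (1,1) → (2,1) → (3,1) → (4,1) → (4,2).
Since 10 matches that lower bound, it is optimal.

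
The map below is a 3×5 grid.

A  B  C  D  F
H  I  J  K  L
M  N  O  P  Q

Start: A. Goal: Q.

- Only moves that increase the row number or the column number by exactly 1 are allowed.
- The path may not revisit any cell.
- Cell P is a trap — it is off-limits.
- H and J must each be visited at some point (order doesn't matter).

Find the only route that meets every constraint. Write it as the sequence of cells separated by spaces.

A H I J K L Q

Moves only go right or down, so the column and row indices never decrease.
Route from A: down to H, 4× right (reaching L), down to Q — 6 moves in all.
Check: all required cells visited.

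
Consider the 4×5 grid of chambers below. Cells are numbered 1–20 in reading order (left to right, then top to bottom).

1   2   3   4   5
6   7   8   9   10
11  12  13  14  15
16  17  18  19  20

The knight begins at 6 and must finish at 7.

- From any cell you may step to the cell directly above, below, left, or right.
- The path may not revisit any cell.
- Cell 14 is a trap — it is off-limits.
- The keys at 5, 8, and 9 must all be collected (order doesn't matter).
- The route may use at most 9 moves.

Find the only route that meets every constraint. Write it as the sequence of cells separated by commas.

6, 1, 2, 3, 4, 5, 10, 9, 8, 7

The budget equals the shortest possible length, so every move has to be on a shortest route through the required cells.
Route from 6: up to 1, 4× right (reaching 5), down to 10, 3× left (reaching 7) — 9 moves in all.
Check: all required cells visited; 9 ≤ 9 moves.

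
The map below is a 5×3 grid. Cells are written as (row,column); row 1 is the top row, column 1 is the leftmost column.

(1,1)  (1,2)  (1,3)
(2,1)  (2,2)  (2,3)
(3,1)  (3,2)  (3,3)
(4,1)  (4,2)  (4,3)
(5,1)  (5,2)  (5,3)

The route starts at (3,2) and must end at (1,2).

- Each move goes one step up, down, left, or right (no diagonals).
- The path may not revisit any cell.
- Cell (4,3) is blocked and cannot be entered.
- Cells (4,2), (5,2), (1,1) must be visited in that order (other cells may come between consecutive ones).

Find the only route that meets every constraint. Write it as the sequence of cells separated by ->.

The waypoints must appear in the order (4,2), (5,2), (1,1), with no cell reused.
Route from (3,2): 2× down (reaching (5,2)), left to (5,1), 4× up (reaching (1,1)), right to (1,2) — 8 moves in all.
Check: order respected ((4,2) at step 1, (5,2) at step 2, (1,1) at step 7).

(3,2) -> (4,2) -> (5,2) -> (5,1) -> (4,1) -> (3,1) -> (2,1) -> (1,1) -> (1,2)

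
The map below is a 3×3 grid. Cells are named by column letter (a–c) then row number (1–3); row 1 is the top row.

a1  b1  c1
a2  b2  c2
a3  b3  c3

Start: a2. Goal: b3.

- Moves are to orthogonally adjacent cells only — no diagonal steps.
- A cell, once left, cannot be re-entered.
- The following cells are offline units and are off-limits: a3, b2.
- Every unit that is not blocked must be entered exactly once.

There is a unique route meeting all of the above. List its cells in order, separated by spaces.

a2 a1 b1 c1 c2 c3 b3

Need to visit all 7 open cells exactly once, starting at a2 and ending at b3.
Cell b1 has only two open neighbours (a1 and c1), so the path must pass straight through it: one of those is the cell it's entered from and the other is where it exits.
Route from a2: up 1 to a1, right 2 to c1, down 2 to c3, left 1 to b3 — 6 moves in all.
Check: all 7 open cells covered.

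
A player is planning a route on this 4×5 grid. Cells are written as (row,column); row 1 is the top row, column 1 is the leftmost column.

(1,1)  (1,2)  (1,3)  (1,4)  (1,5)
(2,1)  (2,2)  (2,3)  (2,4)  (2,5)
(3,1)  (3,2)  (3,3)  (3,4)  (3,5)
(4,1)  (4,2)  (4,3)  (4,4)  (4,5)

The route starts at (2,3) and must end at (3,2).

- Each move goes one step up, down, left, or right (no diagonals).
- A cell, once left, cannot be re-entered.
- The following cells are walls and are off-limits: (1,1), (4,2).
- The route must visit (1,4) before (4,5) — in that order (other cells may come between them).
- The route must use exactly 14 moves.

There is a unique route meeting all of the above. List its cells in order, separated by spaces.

The waypoints must appear in the order (1,4), (4,5), with no cell reused.
Route from (2,3): left 1 to (2,2), up 1 to (1,2), right 3 to (1,5), down 1 to (2,5), left 1 to (2,4), down 1 to (3,4), right 1 to (3,5), down 1 to (4,5), left 2 to (4,3), up 1 to (3,3), left 1 to (3,2) — 14 moves in all.
Check: order respected ((1,4) at step 4, (4,5) at step 10); 14 moves as required.

(2,3) (2,2) (1,2) (1,3) (1,4) (1,5) (2,5) (2,4) (3,4) (3,5) (4,5) (4,4) (4,3) (3,3) (3,2)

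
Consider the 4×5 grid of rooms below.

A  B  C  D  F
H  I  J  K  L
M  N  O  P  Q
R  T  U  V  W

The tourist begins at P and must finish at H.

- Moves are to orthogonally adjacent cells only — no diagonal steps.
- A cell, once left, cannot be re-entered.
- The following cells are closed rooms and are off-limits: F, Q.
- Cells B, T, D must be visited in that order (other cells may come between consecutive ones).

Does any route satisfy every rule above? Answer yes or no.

Ignoring the required order, 17 revisit-free routes from P to H pass through all of B, T, and D; the waypoint orders that occur are T → D → B (8); D → B → T (7); D → T → B (2) — never B → T → D.

no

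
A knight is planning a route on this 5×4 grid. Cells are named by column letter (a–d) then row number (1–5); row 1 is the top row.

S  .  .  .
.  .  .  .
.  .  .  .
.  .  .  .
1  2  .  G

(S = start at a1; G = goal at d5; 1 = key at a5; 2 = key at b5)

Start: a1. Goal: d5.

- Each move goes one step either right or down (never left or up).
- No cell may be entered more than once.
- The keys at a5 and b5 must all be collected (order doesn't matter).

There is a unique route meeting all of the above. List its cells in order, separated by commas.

Moves only go right or down, so the column and row indices never decrease.
Route from a1: 4× down (reaching a5), 3× right (reaching d5) — 7 moves in all.
Check: all required cells visited.

a1, a2, a3, a4, a5, b5, c5, d5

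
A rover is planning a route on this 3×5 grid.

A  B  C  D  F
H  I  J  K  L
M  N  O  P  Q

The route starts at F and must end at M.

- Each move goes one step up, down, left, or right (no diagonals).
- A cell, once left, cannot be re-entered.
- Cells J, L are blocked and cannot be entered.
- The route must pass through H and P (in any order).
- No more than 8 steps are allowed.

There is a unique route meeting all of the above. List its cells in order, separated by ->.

Any route must reach H and P and still end at M within 8 moves, so the order of the required stops is forced.
Route from F: left to D, 2× down (reaching P), 2× left (reaching N), up to I, left to H, down to M — 8 moves in all.
Check: all required cells visited; 8 ≤ 8 moves.

F -> D -> K -> P -> O -> N -> I -> H -> M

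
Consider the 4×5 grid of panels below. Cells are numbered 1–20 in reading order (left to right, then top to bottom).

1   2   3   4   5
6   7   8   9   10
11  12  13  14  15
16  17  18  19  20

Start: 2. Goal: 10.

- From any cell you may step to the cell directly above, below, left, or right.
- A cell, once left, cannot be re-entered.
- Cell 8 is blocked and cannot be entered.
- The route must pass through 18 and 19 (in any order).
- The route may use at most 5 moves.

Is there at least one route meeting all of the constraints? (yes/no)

no

Even ignoring the no-revisit rule, getting from 2 to 10, taking the cheapest ordering 2 → 18 → 19 → 10 needs at least 4 + 1 + 3 = 8 moves (Manhattan distance per leg), which exceeds the 5-move limit.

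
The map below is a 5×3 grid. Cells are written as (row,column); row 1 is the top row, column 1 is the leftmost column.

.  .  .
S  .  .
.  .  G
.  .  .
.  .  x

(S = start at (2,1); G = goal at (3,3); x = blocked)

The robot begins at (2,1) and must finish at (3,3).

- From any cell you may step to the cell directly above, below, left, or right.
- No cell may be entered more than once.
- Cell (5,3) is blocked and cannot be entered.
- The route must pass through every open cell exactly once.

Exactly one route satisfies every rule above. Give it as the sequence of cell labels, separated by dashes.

(2,1) - (1,1) - (1,2) - (1,3) - (2,3) - (2,2) - (3,2) - (3,1) - (4,1) - (5,1) - (5,2) - (4,2) - (4,3) - (3,3)

Need to visit all 14 open cells exactly once, starting at (2,1) and ending at (3,3).
Cell (5,2) has only two open neighbours ((4,2) and (5,1)), so the path must pass straight through it: one of those is the cell it's entered from and the other is where it exits.
Route from (2,1): up to (1,1), 2× right (reaching (1,3)), down to (2,3), left to (2,2), down to (3,2), left to (3,1), 2× down (reaching (5,1)), right to (5,2), up to (4,2), right to (4,3), up to (3,3) — 13 moves in all.
Check: all 14 open cells covered.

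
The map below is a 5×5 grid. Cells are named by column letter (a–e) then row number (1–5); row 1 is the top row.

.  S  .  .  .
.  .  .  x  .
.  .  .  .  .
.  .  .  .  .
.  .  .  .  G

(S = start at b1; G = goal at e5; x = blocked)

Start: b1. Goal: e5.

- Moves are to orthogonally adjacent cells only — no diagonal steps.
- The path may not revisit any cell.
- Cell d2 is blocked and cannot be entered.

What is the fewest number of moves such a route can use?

7

The Manhattan distance from b1 to e5 is |1−5| + |2−5| = 7, so at least 7 moves are needed.
A route of 7 moves achieves this: b1 → b2 → b3 → b4 → b5 → c5 → d5 → e5.
Since 7 matches the lower bound, it is optimal.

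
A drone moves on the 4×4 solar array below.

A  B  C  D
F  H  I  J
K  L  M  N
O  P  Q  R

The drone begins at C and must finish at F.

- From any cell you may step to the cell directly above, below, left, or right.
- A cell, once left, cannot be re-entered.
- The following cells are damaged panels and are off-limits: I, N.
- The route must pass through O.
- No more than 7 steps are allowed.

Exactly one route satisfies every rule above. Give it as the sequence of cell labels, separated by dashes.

The 7-move cap with required stops at O leaves no slack for detours.
Route from C: left 1 to B, down 3 to P, left 1 to O, up 2 to F — 7 moves in all.
Check: all required cells visited; 7 ≤ 7 moves.

C - B - H - L - P - O - K - F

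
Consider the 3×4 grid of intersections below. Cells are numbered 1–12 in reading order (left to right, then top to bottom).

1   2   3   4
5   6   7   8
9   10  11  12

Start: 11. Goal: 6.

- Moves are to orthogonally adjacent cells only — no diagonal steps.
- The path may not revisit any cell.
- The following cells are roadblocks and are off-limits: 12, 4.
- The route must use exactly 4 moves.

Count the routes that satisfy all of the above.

Need simple routes of exactly 4 moves from 11 to 6 (Manhattan distance 2, so 1 moves are spent on a detour and 1 undoing it).
Enumerating: 11 7 3 2 6 | 11 10 9 5 6.
That gives 2 routes.

2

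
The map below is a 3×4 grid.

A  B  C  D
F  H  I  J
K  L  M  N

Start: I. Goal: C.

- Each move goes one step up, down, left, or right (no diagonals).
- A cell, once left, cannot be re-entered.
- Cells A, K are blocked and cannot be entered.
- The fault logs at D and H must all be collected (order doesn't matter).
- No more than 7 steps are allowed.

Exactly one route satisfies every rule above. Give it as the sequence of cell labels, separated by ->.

The 7-move cap with required stops at D, H leaves no slack for detours.
Route from I: left 1 to H, down 1 to L, right 2 to N, up 2 to D, left 1 to C — 7 moves in all.
Check: all required cells visited; 7 ≤ 7 moves.

I -> H -> L -> M -> N -> J -> D -> C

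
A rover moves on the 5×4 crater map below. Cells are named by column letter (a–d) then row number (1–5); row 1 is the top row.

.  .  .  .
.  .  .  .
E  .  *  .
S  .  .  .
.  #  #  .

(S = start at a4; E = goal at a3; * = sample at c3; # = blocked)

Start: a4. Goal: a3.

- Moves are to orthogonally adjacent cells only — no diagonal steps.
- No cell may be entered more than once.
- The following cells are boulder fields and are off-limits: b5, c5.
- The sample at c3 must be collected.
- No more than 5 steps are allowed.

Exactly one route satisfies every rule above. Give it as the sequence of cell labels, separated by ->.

a4 -> b4 -> c4 -> c3 -> b3 -> a3

The 5-move cap with required stops at c3 leaves no slack for detours.
Route from a4: 2× right (reaching c4), up to c3, 2× left (reaching a3) — 5 moves in all.
Check: all required cells visited; 5 ≤ 5 moves.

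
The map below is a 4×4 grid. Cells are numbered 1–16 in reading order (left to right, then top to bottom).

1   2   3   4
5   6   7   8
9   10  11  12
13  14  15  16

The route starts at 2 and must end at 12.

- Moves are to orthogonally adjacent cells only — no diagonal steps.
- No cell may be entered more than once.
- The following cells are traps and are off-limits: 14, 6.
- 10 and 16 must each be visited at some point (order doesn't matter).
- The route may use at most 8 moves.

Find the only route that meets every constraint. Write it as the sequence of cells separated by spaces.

Any route must reach 10 and 16 and still end at 12 within 8 moves, so the order of the required stops is forced.
Route from 2: left 1 to 1, down 2 to 9, right 2 to 11, down 1 to 15, right 1 to 16, up 1 to 12 — 8 moves in all.
Check: all required cells visited; 8 ≤ 8 moves.

2 1 5 9 10 11 15 16 12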